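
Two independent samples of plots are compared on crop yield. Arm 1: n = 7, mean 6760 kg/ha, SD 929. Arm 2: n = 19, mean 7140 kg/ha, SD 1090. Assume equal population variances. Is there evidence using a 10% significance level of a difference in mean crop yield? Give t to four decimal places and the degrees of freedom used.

t = -0.8169, df = 24

Let group 1 = arm 1, group 2 = arm 2. H0: μ_1 = μ_2; H1: μ_1 ≠ μ_2 (two-sample pooled-variance t-test, two-sided).
s_p² = [(7−1)·929² + (19−1)·1090²]/(7+19−2) = 1106840
t = (6760 − 7140)/√[1106840·(1/7 + 1/19)] = -0.8169
df = n₁ + n₂ − 2 = 24
Two-sided p-value ≈ 0.422
Since p ≈ 0.422 > α = 0.1, fail to reject H0; the data do not provide sufficient evidence against H0.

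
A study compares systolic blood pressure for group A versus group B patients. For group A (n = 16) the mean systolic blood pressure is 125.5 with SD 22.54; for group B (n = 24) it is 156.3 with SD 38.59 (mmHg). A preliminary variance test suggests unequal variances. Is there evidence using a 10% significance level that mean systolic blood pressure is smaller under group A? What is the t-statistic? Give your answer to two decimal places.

-3.18

Let group 1 = group A, group 2 = group B. H0: μ_1 = μ_2; H1: μ_1 < μ_2 (Welch's two-sample t-test, left-tailed).
t = (x̄_1 − x̄_2)/√(s_1²/n_1 + s_2²/n_2) = (125.5 − 156.3)/√(22.54²/16 + 38.59²/24) = -3.18
Welch–Satterthwaite df ≈ 37.50
p-value = P(T ≤ -3.18) ≈ 0.0015
Since p ≈ 0.0015 < α = 0.1, reject H0; the data support H1.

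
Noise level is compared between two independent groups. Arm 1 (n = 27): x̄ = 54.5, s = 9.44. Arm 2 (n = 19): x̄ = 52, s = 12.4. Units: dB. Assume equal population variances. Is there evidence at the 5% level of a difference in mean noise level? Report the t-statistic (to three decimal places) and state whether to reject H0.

Let group 1 = arm 1, group 2 = arm 2. H0: μ_1 = μ_2; H1: μ_1 ≠ μ_2 (two-sample pooled-variance t-test, two-sided).
s_p² = [(27−1)·9.44² + (19−1)·12.4²]/(27+19−2) = 115.56
t = (54.5 − 52)/√[115.56·(1/27 + 1/19)] = 0.777
df = n₁ + n₂ − 2 = 44
Two-sided p-value ≈ 0.442
Since p ≈ 0.442 > α = 0.05, fail to reject H0; the data do not provide sufficient evidence against H0.

t = 0.777; fail to reject H0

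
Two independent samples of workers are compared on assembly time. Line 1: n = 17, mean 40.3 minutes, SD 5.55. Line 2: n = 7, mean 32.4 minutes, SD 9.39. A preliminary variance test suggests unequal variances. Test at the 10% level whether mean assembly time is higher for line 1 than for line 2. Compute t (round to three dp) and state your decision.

Let group 1 = line 1, group 2 = line 2. H0: μ_1 = μ_2; H1: μ_1 > μ_2 (Welch's two-sample t-test, right-tailed).
t = (x̄_1 − x̄_2)/√(s_1²/n_1 + s_2²/n_2) = (40.3 − 32.4)/√(5.55²/17 + 9.39²/7) = 2.081
Welch–Satterthwaite df ≈ 7.79
p-value = P(T ≥ 2.081) ≈ 0.036
Since p ≈ 0.036 < α = 0.1, reject H0; the data support H1.

t = 2.081; reject H0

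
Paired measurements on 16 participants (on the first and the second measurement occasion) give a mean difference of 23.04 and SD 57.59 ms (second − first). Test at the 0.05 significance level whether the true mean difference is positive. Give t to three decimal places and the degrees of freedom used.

H0: μ_d = 0; H1: μ_d > 0 (paired t-test on the differences, right-tailed).
t = d̄/(s_d/√n) = 23.04/(57.59/√16) = 1.600
df = n − 1 = 15
p-value = P(T ≥ 1.600) ≈ 0.065
Since p ≈ 0.065 > α = 0.05, fail to reject H0; the data do not provide sufficient evidence against H0.

t = 1.600, df = 15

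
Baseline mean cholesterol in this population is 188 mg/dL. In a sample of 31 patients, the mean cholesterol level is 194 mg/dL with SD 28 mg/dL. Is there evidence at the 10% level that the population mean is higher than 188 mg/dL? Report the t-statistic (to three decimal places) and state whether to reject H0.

t = 1.193; fail to reject H0

H0: μ = 188; H1: μ > 188 (one-sample t-test, right-tailed).
t = (x̄ − μ₀)/(s/√n) = (194 − 188)/(28/√31) = 1.193
df = n − 1 = 30
p-value = P(T ≥ 1.193) ≈ 0.1211
Since p ≈ 0.1211 > α = 0.1, fail to reject H0; the evidence is not statistically significant.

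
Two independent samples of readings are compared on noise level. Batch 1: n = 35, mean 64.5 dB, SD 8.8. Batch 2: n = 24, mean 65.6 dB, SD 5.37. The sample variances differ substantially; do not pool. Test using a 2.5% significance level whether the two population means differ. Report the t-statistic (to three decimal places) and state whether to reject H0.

Let group 1 = batch 1, group 2 = batch 2. H0: μ_1 = μ_2; H1: μ_1 ≠ μ_2 (Welch's two-sample t-test, two-sided).
t = (x̄_1 − x̄_2)/√(s_1²/n_1 + s_2²/n_2) = (64.5 − 65.6)/√(8.8²/35 + 5.37²/24) = -0.595
Welch–Satterthwaite df ≈ 56.38
Two-sided p-value ≈ 0.5540
Since p ≈ 0.5540 > α = 0.025, fail to reject H0; the data do not provide sufficient evidence against H0.

t = -0.595; fail to reject H0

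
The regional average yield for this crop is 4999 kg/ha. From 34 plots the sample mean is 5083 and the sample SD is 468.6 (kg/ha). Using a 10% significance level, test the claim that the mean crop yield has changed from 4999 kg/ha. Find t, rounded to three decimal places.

1.045

H0: μ = 4999; H1: μ ≠ 4999 (one-sample t-test, two-sided).
t = (x̄ − μ₀)/(s/√n) = (5083 − 4999)/(468.6/√34) = 1.045
df = n − 1 = 33
Two-sided p-value ≈ 0.3035
Since p ≈ 0.3035 > α = 0.1, fail to reject H0; the evidence is not statistically significant.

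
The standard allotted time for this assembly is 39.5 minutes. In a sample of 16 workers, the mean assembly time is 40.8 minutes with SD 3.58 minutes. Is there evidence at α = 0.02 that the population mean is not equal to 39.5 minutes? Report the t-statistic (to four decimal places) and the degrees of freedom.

H0: μ = 39.5; H1: μ ≠ 39.5 (one-sample t-test, two-sided).
t = (x̄ − μ₀)/(s/√n) = (40.8 − 39.5)/(3.58/√16) = 1.4525
df = n − 1 = 15
Two-sided p-value ≈ 0.167
Since p ≈ 0.167 > α = 0.02, fail to reject H0; the data do not provide sufficient evidence against H0.

t = 1.4525, df = 15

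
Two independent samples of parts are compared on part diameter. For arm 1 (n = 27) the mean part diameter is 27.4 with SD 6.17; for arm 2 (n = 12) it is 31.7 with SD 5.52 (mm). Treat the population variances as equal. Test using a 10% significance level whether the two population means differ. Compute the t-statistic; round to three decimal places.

-2.071

Let group 1 = arm 1, group 2 = arm 2. H0: μ_1 = μ_2; H1: μ_1 ≠ μ_2 (two-sample pooled-variance t-test, two-sided).
s_p² = [(27−1)·6.17² + (12−1)·5.52²]/(27+12−2) = 35.8099
t = (27.4 − 31.7)/√[35.8099·(1/27 + 1/12)] = -2.071
df = n₁ + n₂ − 2 = 37
Two-sided p-value ≈ 0.0454
Since p ≈ 0.0454 < α = 0.1, reject H0; the data support H1.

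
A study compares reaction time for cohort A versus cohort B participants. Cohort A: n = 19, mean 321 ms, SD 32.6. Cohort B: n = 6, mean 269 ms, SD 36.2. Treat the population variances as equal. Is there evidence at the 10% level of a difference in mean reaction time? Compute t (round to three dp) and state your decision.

Let group 1 = cohort A, group 2 = cohort B. H0: μ_1 = μ_2; H1: μ_1 ≠ μ_2 (two-sample pooled-variance t-test, two-sided).
s_p² = [(19−1)·32.6² + (6−1)·36.2²]/(19+6−2) = 1116.6
t = (321 − 269)/√[1116.6·(1/19 + 1/6)] = 3.323
df = n₁ + n₂ − 2 = 23
Two-sided p-value ≈ 0.0030
Since p ≈ 0.0030 < α = 0.1, reject H0; the evidence is statistically significant.

t = 3.323; reject H0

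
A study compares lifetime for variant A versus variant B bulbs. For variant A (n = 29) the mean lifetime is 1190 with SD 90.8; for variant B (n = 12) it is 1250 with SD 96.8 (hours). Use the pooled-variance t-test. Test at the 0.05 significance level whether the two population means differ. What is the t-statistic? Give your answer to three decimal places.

-1.889

Let group 1 = variant A, group 2 = variant B. H0: μ_1 = μ_2; H1: μ_1 ≠ μ_2 (two-sample pooled-variance t-test, two-sided).
s_p² = [(29−1)·90.8² + (12−1)·96.8²]/(29+12−2) = 8562.12
t = (1190 − 1250)/√[8562.12·(1/29 + 1/12)] = -1.889
df = n₁ + n₂ − 2 = 39
Two-sided p-value ≈ 0.0663
Since p ≈ 0.0663 > α = 0.05, fail to reject H0; the evidence is not statistically significant.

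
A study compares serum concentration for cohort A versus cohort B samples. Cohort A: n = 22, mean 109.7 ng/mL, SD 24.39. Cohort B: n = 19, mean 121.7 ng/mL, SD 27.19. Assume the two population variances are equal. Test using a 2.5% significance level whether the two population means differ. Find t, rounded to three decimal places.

-1.490

Let group 1 = cohort A, group 2 = cohort B. H0: μ_1 = μ_2; H1: μ_1 ≠ μ_2 (two-sample pooled-variance t-test, two-sided).
s_p² = [(22−1)·24.39² + (19−1)·27.19²]/(22+19−2) = 661.529
t = (109.7 − 121.7)/√[661.529·(1/22 + 1/19)] = -1.490
df = n₁ + n₂ − 2 = 39
Two-sided p-value ≈ 0.144
Since p ≈ 0.144 > α = 0.025, fail to reject H0; the data do not provide sufficient evidence against H0.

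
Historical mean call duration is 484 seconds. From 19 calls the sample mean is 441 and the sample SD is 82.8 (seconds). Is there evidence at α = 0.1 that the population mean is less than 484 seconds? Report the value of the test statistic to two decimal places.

-2.26

H0: μ = 484; H1: μ < 484 (one-sample t-test, left-tailed).
t = (x̄ − μ₀)/(s/√n) = (441 − 484)/(82.8/√19) = -2.26
df = n − 1 = 18
p-value = P(T ≤ -2.26) ≈ 0.0181
Since p ≈ 0.0181 < α = 0.1, reject H0; the data support H1.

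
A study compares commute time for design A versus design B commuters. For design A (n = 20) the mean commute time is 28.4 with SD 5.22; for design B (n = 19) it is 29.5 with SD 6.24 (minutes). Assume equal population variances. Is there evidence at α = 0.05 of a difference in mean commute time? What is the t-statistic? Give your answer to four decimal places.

Let group 1 = design A, group 2 = design B. H0: μ_1 = μ_2; H1: μ_1 ≠ μ_2 (two-sample pooled-variance t-test, two-sided).
s_p² = [(20−1)·5.22² + (19−1)·6.24²]/(20+19−2) = 32.935
t = (28.4 − 29.5)/√[32.935·(1/20 + 1/19)] = -0.5983
df = n₁ + n₂ − 2 = 37
Two-sided p-value ≈ 0.5533
Since p ≈ 0.5533 > α = 0.05, fail to reject H0; the evidence is not statistically significant.

-0.5983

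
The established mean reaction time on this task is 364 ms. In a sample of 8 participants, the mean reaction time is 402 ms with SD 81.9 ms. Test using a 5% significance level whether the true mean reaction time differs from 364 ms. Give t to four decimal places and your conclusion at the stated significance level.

H0: μ = 364; H1: μ ≠ 364 (one-sample t-test, two-sided).
t = (x̄ − μ₀)/(s/√n) = (402 − 364)/(81.9/√8) = 1.3123
df = n − 1 = 7
Two-sided p-value ≈ 0.231
Since p ≈ 0.231 > α = 0.05, fail to reject H0; the evidence is not statistically significant.

t = 1.3123; fail to reject H0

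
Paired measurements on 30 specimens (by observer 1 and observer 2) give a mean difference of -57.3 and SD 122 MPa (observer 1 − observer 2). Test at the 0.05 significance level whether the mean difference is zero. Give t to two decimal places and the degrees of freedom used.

t = -2.57, df = 29

H0: μ_d = 0; H1: μ_d ≠ 0 (paired t-test on the differences, two-sided).
t = d̄/(s_d/√n) = -57.3/(122/√30) = -2.57
df = n − 1 = 29
Two-sided p-value ≈ 0.015
Since p ≈ 0.015 < α = 0.05, reject H0; the evidence is statistically significant.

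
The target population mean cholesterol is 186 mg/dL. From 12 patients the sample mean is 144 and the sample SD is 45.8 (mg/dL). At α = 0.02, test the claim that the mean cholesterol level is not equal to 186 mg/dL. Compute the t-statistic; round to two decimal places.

H0: μ = 186; H1: μ ≠ 186 (one-sample t-test, two-sided).
t = (x̄ − μ₀)/(s/√n) = (144 − 186)/(45.8/√12) = -3.18
df = n − 1 = 11
Two-sided p-value ≈ 0.0088
Since p ≈ 0.0088 < α = 0.02, reject H0; the data support H1.

-3.18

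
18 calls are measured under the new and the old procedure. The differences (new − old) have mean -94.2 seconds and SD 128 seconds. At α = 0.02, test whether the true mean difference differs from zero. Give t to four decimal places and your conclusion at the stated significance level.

H0: μ_d = 0; H1: μ_d ≠ 0 (paired t-test on the differences, two-sided).
t = d̄/(s_d/√n) = -94.2/(128/√18) = -3.1223
df = n − 1 = 17
Two-sided p-value ≈ 0.0062
Since p ≈ 0.0062 < α = 0.02, reject H0; the data support H1.

t = -3.1223; reject H0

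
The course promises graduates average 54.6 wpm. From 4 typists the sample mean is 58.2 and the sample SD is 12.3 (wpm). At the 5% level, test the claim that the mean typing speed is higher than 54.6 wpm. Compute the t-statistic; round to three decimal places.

0.585

H0: μ = 54.6; H1: μ > 54.6 (one-sample t-test, right-tailed).
t = (x̄ − μ₀)/(s/√n) = (58.2 − 54.6)/(12.3/√4) = 0.585
df = n − 1 = 3
p-value = P(T ≥ 0.585) ≈ 0.300
Since p ≈ 0.300 > α = 0.05, fail to reject H0; the data do not provide sufficient evidence against H0.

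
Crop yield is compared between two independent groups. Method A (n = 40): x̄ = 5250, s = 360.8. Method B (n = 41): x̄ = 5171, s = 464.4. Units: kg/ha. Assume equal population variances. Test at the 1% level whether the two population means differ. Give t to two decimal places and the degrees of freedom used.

Let group 1 = method A, group 2 = method B. H0: μ_1 = μ_2; H1: μ_1 ≠ μ_2 (two-sample pooled-variance t-test, two-sided).
s_p² = [(40−1)·360.8² + (41−1)·464.4²]/(40+41−2) = 173463
t = (5250 − 5171)/√[173463·(1/40 + 1/41)] = 0.85
df = n₁ + n₂ − 2 = 79
Two-sided p-value ≈ 0.396
Since p ≈ 0.396 > α = 0.01, fail to reject H0; the data do not provide sufficient evidence against H0.

t = 0.85, df = 79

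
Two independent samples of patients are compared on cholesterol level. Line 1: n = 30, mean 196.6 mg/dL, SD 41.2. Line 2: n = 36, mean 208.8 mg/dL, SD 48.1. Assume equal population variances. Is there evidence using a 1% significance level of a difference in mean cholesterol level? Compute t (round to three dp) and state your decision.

t = -1.094; fail to reject H0

Let group 1 = line 1, group 2 = line 2. H0: μ_1 = μ_2; H1: μ_1 ≠ μ_2 (two-sample pooled-variance t-test, two-sided).
s_p² = [(30−1)·41.2² + (36−1)·48.1²]/(30+36−2) = 2034.41
t = (196.6 − 208.8)/√[2034.41·(1/30 + 1/36)] = -1.094
df = n₁ + n₂ − 2 = 64
Two-sided p-value ≈ 0.278
Since p ≈ 0.278 > α = 0.01, fail to reject H0; the data do not provide sufficient evidence against H0.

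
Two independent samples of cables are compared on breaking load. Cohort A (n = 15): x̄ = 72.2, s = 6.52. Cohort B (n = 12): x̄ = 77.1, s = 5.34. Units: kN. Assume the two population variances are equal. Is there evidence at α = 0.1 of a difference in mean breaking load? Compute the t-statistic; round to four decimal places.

-2.0984

Let group 1 = cohort A, group 2 = cohort B. H0: μ_1 = μ_2; H1: μ_1 ≠ μ_2 (two-sample pooled-variance t-test, two-sided).
s_p² = [(15−1)·6.52² + (12−1)·5.34²]/(15+12−2) = 36.3527
t = (72.2 − 77.1)/√[36.3527·(1/15 + 1/12)] = -2.0984
df = n₁ + n₂ − 2 = 25
Two-sided p-value ≈ 0.0461
Since p ≈ 0.0461 < α = 0.1, reject H0; the data support H1.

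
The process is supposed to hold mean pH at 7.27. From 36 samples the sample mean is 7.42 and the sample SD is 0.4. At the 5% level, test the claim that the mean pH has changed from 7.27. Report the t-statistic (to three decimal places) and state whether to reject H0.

H0: μ = 7.27; H1: μ ≠ 7.27 (one-sample t-test, two-sided).
t = (x̄ − μ₀)/(s/√n) = (7.42 − 7.27)/(0.4/√36) = 2.250
df = n − 1 = 35
Two-sided p-value ≈ 0.0308
Since p ≈ 0.0308 < α = 0.05, reject H0; the data support H1.

t = 2.250; reject H0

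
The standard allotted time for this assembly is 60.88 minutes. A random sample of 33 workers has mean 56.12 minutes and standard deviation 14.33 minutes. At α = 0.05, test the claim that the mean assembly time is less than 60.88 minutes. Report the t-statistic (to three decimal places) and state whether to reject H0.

H0: μ = 60.88; H1: μ < 60.88 (one-sample t-test, left-tailed).
t = (x̄ − μ₀)/(s/√n) = (56.12 − 60.88)/(14.33/√33) = -1.908
df = n − 1 = 32
p-value = P(T ≤ -1.908) ≈ 0.0327
Since p ≈ 0.0327 < α = 0.05, reject H0; the evidence is statistically significant.

t = -1.908; reject H0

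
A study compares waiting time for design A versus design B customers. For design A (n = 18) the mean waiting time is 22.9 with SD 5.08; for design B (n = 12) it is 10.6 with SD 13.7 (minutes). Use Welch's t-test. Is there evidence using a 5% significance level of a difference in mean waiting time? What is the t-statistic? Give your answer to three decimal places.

2.977

Let group 1 = design A, group 2 = design B. H0: μ_1 = μ_2; H1: μ_1 ≠ μ_2 (Welch's two-sample t-test, two-sided).
t = (x̄_1 − x̄_2)/√(s_1²/n_1 + s_2²/n_2) = (22.9 − 10.6)/√(5.08²/18 + 13.7²/12) = 2.977
Welch–Satterthwaite df ≈ 13.04
Two-sided p-value ≈ 0.011
Since p ≈ 0.011 < α = 0.05, reject H0; the evidence is statistically significant.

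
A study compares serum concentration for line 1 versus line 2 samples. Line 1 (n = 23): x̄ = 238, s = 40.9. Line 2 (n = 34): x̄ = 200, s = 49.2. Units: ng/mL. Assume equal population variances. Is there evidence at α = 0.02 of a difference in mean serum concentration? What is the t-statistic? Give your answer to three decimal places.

3.056

Let group 1 = line 1, group 2 = line 2. H0: μ_1 = μ_2; H1: μ_1 ≠ μ_2 (two-sample pooled-variance t-test, two-sided).
s_p² = [(23−1)·40.9² + (34−1)·49.2²]/(23+34−2) = 2121.51
t = (238 − 200)/√[2121.51·(1/23 + 1/34)] = 3.056
df = n₁ + n₂ − 2 = 55
Two-sided p-value ≈ 0.003
Since p ≈ 0.003 < α = 0.02, reject H0; the evidence is statistically significant.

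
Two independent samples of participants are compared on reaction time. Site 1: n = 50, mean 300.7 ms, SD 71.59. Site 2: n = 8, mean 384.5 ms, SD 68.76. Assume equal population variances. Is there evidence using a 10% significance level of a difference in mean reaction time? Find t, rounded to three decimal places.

-3.089

Let group 1 = site 1, group 2 = site 2. H0: μ_1 = μ_2; H1: μ_1 ≠ μ_2 (two-sample pooled-variance t-test, two-sided).
s_p² = [(50−1)·71.59² + (8−1)·68.76²]/(50+8−2) = 5075.48
t = (300.7 − 384.5)/√[5075.48·(1/50 + 1/8)] = -3.089
df = n₁ + n₂ − 2 = 56
Two-sided p-value ≈ 0.003
Since p ≈ 0.003 < α = 0.1, reject H0; the evidence is statistically significant.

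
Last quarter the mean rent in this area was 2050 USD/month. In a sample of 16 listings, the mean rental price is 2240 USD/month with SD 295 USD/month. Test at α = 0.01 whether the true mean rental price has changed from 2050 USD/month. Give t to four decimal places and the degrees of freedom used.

t = 2.5763, df = 15

H0: μ = 2050; H1: μ ≠ 2050 (one-sample t-test, two-sided).
t = (x̄ − μ₀)/(s/√n) = (2240 − 2050)/(295/√16) = 2.5763
df = n − 1 = 15
Two-sided p-value ≈ 0.0211
Since p ≈ 0.0211 > α = 0.01, fail to reject H0; the evidence is not statistically significant.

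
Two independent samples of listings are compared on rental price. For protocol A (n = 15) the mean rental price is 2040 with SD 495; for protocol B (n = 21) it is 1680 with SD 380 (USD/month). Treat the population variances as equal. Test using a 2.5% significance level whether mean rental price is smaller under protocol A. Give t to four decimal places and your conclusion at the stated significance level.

Let group 1 = protocol A, group 2 = protocol B. H0: μ_1 = μ_2; H1: μ_1 < μ_2 (two-sample pooled-variance t-test, left-tailed).
s_p² = [(15−1)·495² + (21−1)·380²]/(15+21−2) = 185834
t = (2040 − 1680)/√[185834·(1/15 + 1/21)] = 2.4703
df = n₁ + n₂ − 2 = 34
p-value = P(T ≤ 2.4703) ≈ 0.991
Since p ≈ 0.991 > α = 0.025, fail to reject H0; the evidence is not statistically significant.

t = 2.4703; fail to reject H0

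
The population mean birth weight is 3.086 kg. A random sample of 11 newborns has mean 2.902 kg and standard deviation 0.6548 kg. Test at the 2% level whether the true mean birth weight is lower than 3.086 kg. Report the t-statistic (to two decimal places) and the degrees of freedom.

H0: μ = 3.086; H1: μ < 3.086 (one-sample t-test, left-tailed).
t = (x̄ − μ₀)/(s/√n) = (2.902 − 3.086)/(0.6548/√11) = -0.93
df = n − 1 = 10
p-value = P(T ≤ -0.93) ≈ 0.187
Since p ≈ 0.187 > α = 0.02, fail to reject H0; the evidence is not statistically significant.

t = -0.93, df = 10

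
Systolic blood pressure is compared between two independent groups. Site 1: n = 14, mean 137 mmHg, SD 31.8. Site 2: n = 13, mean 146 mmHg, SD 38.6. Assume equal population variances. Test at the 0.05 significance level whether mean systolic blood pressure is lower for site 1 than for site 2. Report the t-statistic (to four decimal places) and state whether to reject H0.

t = -0.6633; fail to reject H0

Let group 1 = site 1, group 2 = site 2. H0: μ_1 = μ_2; H1: μ_1 < μ_2 (two-sample pooled-variance t-test, left-tailed).
s_p² = [(14−1)·31.8² + (13−1)·38.6²]/(14+13−2) = 1241.03
t = (137 − 146)/√[1241.03·(1/14 + 1/13)] = -0.6633
df = n₁ + n₂ − 2 = 25
p-value = P(T ≤ -0.6633) ≈ 0.257
Since p ≈ 0.257 > α = 0.05, fail to reject H0; the evidence is not statistically significant.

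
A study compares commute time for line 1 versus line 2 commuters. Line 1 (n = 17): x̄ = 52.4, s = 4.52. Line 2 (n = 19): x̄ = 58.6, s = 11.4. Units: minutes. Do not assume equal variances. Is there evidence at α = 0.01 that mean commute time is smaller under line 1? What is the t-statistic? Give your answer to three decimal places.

Let group 1 = line 1, group 2 = line 2. H0: μ_1 = μ_2; H1: μ_1 < μ_2 (Welch's two-sample t-test, left-tailed).
t = (x̄_1 − x̄_2)/√(s_1²/n_1 + s_2²/n_2) = (52.4 − 58.6)/√(4.52²/17 + 11.4²/19) = -2.186
Welch–Satterthwaite df ≈ 24.05
p-value = P(T ≤ -2.186) ≈ 0.019
Since p ≈ 0.019 > α = 0.01, fail to reject H0; the data do not provide sufficient evidence against H0.

-2.186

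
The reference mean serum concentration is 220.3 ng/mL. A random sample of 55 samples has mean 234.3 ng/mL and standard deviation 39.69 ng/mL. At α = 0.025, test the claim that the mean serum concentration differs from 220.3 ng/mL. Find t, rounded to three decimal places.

2.616

H0: μ = 220.3; H1: μ ≠ 220.3 (one-sample t-test, two-sided).
t = (x̄ − μ₀)/(s/√n) = (234.3 − 220.3)/(39.69/√55) = 2.616
df = n − 1 = 54
Two-sided p-value ≈ 0.012
Since p ≈ 0.012 < α = 0.025, reject H0; the evidence is statistically significant.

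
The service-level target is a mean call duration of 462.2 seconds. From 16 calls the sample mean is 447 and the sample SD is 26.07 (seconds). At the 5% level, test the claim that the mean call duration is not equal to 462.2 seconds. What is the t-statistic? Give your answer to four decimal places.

-2.3322

H0: μ = 462.2; H1: μ ≠ 462.2 (one-sample t-test, two-sided).
t = (x̄ − μ₀)/(s/√n) = (447 − 462.2)/(26.07/√16) = -2.3322
df = n − 1 = 15
Two-sided p-value ≈ 0.0340
Since p ≈ 0.0340 < α = 0.05, reject H0; the evidence is statistically significant.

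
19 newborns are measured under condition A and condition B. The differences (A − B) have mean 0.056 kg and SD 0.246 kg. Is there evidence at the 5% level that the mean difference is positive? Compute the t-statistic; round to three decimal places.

0.992

H0: μ_d = 0; H1: μ_d > 0 (paired t-test on the differences, right-tailed).
t = d̄/(s_d/√n) = 0.056/(0.246/√19) = 0.992
df = n − 1 = 18
p-value = P(T ≥ 0.992) ≈ 0.1671
Since p ≈ 0.1671 > α = 0.05, fail to reject H0; the evidence is not statistically significant.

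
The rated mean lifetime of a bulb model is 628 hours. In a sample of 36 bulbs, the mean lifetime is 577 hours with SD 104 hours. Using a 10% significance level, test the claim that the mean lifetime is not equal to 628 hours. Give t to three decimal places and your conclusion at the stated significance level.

t = -2.942; reject H0

H0: μ = 628; H1: μ ≠ 628 (one-sample t-test, two-sided).
t = (x̄ − μ₀)/(s/√n) = (577 − 628)/(104/√36) = -2.942
df = n − 1 = 35
Two-sided p-value ≈ 0.0057
Since p ≈ 0.0057 < α = 0.1, reject H0; the data support H1.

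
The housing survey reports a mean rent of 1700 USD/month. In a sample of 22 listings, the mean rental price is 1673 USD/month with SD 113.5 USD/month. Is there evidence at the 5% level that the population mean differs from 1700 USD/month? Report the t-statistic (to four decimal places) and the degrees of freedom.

t = -1.1158, df = 21

H0: μ = 1700; H1: μ ≠ 1700 (one-sample t-test, two-sided).
t = (x̄ − μ₀)/(s/√n) = (1673 − 1700)/(113.5/√22) = -1.1158
df = n − 1 = 21
Two-sided p-value ≈ 0.2771
Since p ≈ 0.2771 > α = 0.05, fail to reject H0; the evidence is not statistically significant.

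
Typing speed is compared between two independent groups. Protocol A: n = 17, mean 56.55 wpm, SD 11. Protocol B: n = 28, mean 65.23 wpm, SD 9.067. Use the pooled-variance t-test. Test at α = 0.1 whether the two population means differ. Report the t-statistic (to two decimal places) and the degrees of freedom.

Let group 1 = protocol A, group 2 = protocol B. H0: μ_1 = μ_2; H1: μ_1 ≠ μ_2 (two-sample pooled-variance t-test, two-sided).
s_p² = [(17−1)·11² + (28−1)·9.067²]/(17+28−2) = 96.6438
t = (56.55 − 65.23)/√[96.6438·(1/17 + 1/28)] = -2.87
df = n₁ + n₂ − 2 = 43
Two-sided p-value ≈ 0.0063
Since p ≈ 0.0063 < α = 0.1, reject H0; the data support H1.

t = -2.87, df = 43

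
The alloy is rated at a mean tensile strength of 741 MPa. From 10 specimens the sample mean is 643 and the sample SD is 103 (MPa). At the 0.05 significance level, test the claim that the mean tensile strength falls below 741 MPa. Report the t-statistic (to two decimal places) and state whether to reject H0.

H0: μ = 741; H1: μ < 741 (one-sample t-test, left-tailed).
t = (x̄ − μ₀)/(s/√n) = (643 − 741)/(103/√10) = -3.01
df = n − 1 = 9
p-value = P(T ≤ -3.01) ≈ 0.007
Since p ≈ 0.007 < α = 0.05, reject H0; the data support H1.

t = -3.01; reject H0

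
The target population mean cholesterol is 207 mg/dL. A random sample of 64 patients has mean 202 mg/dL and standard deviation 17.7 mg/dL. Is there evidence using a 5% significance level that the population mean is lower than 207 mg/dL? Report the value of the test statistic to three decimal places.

H0: μ = 207; H1: μ < 207 (one-sample t-test, left-tailed).
t = (x̄ − μ₀)/(s/√n) = (202 − 207)/(17.7/√64) = -2.260
df = n − 1 = 63
p-value = P(T ≤ -2.260) ≈ 0.014
Since p ≈ 0.014 < α = 0.05, reject H0; the data support H1.

-2.260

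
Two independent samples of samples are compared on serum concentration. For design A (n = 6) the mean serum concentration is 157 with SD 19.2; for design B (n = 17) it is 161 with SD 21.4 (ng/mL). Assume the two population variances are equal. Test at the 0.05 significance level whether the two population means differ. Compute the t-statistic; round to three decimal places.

-0.403

Let group 1 = design A, group 2 = design B. H0: μ_1 = μ_2; H1: μ_1 ≠ μ_2 (two-sample pooled-variance t-test, two-sided).
s_p² = [(6−1)·19.2² + (17−1)·21.4²]/(6+17−2) = 436.693
t = (157 − 161)/√[436.693·(1/6 + 1/17)] = -0.403
df = n₁ + n₂ − 2 = 21
Two-sided p-value ≈ 0.6910
Since p ≈ 0.6910 > α = 0.05, fail to reject H0; the data do not provide sufficient evidence against H0.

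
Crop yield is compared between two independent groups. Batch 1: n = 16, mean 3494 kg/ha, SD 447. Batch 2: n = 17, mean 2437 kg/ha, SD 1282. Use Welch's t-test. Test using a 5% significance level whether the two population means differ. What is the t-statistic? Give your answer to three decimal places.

3.199

Let group 1 = batch 1, group 2 = batch 2. H0: μ_1 = μ_2; H1: μ_1 ≠ μ_2 (Welch's two-sample t-test, two-sided).
t = (x̄_1 − x̄_2)/√(s_1²/n_1 + s_2²/n_2) = (3494 − 2437)/√(447²/16 + 1282²/17) = 3.199
Welch–Satterthwaite df ≈ 20.04
Two-sided p-value ≈ 0.0045
Since p ≈ 0.0045 < α = 0.05, reject H0; the evidence is statistically significant.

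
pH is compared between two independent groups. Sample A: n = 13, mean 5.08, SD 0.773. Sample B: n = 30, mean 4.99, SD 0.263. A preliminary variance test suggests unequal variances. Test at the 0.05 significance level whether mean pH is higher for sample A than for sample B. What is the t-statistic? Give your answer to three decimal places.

Let group 1 = sample A, group 2 = sample B. H0: μ_1 = μ_2; H1: μ_1 > μ_2 (Welch's two-sample t-test, right-tailed).
t = (x̄_1 − x̄_2)/√(s_1²/n_1 + s_2²/n_2) = (5.08 − 4.99)/√(0.773²/13 + 0.263²/30) = 0.410
Welch–Satterthwaite df ≈ 13.22
p-value = P(T ≥ 0.410) ≈ 0.3443
Since p ≈ 0.3443 > α = 0.05, fail to reject H0; the data do not provide sufficient evidence against H0.

0.410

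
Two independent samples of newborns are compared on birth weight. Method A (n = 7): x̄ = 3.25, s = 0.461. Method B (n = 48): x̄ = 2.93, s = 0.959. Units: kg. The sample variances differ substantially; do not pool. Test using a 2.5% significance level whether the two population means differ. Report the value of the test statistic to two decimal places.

Let group 1 = method A, group 2 = method B. H0: μ_1 = μ_2; H1: μ_1 ≠ μ_2 (Welch's two-sample t-test, two-sided).
t = (x̄_1 − x̄_2)/√(s_1²/n_1 + s_2²/n_2) = (3.25 − 2.93)/√(0.461²/7 + 0.959²/48) = 1.44
Welch–Satterthwaite df ≈ 15.19
Two-sided p-value ≈ 0.171
Since p ≈ 0.171 > α = 0.025, fail to reject H0; the data do not provide sufficient evidence against H0.

1.44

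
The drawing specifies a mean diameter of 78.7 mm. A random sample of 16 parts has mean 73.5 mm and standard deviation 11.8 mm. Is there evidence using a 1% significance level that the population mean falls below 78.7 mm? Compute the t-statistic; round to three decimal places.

H0: μ = 78.7; H1: μ < 78.7 (one-sample t-test, left-tailed).
t = (x̄ − μ₀)/(s/√n) = (73.5 − 78.7)/(11.8/√16) = -1.763
df = n − 1 = 15
p-value = P(T ≤ -1.763) ≈ 0.049
Since p ≈ 0.049 > α = 0.01, fail to reject H0; the data do not provide sufficient evidence against H0.

-1.763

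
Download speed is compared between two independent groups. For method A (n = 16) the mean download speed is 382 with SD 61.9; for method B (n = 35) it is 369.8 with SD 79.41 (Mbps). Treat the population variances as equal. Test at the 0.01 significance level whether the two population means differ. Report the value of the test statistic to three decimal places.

0.543

Let group 1 = method A, group 2 = method B. H0: μ_1 = μ_2; H1: μ_1 ≠ μ_2 (two-sample pooled-variance t-test, two-sided).
s_p² = [(16−1)·61.9² + (35−1)·79.41²]/(16+35−2) = 5548.5
t = (382 − 369.8)/√[5548.5·(1/16 + 1/35)] = 0.543
df = n₁ + n₂ − 2 = 49
Two-sided p-value ≈ 0.5898
Since p ≈ 0.5898 > α = 0.01, fail to reject H0; the evidence is not statistically significant.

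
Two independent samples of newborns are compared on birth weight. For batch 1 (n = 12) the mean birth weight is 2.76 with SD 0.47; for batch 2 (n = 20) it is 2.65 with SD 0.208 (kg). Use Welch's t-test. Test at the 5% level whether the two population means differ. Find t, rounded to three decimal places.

0.767

Let group 1 = batch 1, group 2 = batch 2. H0: μ_1 = μ_2; H1: μ_1 ≠ μ_2 (Welch's two-sample t-test, two-sided).
t = (x̄_1 − x̄_2)/√(s_1²/n_1 + s_2²/n_2) = (2.76 − 2.65)/√(0.47²/12 + 0.208²/20) = 0.767
Welch–Satterthwaite df ≈ 13.63
Two-sided p-value ≈ 0.456
Since p ≈ 0.456 > α = 0.05, fail to reject H0; the evidence is not statistically significant.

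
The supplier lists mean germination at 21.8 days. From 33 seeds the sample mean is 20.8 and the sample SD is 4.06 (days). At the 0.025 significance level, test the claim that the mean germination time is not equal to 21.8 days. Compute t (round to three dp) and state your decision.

H0: μ = 21.8; H1: μ ≠ 21.8 (one-sample t-test, two-sided).
t = (x̄ − μ₀)/(s/√n) = (20.8 − 21.8)/(4.06/√33) = -1.415
df = n − 1 = 32
Two-sided p-value ≈ 0.167
Since p ≈ 0.167 > α = 0.025, fail to reject H0; the evidence is not statistically significant.

t = -1.415; fail to reject H0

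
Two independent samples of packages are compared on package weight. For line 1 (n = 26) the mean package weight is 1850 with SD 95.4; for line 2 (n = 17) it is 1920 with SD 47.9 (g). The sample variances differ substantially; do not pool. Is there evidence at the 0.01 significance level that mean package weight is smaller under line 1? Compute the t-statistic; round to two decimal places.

-3.18

Let group 1 = line 1, group 2 = line 2. H0: μ_1 = μ_2; H1: μ_1 < μ_2 (Welch's two-sample t-test, left-tailed).
t = (x̄_1 − x̄_2)/√(s_1²/n_1 + s_2²/n_2) = (1850 − 1920)/√(95.4²/26 + 47.9²/17) = -3.18
Welch–Satterthwaite df ≈ 38.95
p-value = P(T ≤ -3.18) ≈ 0.0014
Since p ≈ 0.0014 < α = 0.01, reject H0; the evidence is statistically significant.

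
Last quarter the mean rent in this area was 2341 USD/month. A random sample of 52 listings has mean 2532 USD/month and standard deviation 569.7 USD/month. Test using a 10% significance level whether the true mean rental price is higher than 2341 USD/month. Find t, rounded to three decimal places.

2.418

H0: μ = 2341; H1: μ > 2341 (one-sample t-test, right-tailed).
t = (x̄ − μ₀)/(s/√n) = (2532 − 2341)/(569.7/√52) = 2.418
df = n − 1 = 51
p-value = P(T ≥ 2.418) ≈ 0.010
Since p ≈ 0.010 < α = 0.1, reject H0; the evidence is statistically significant.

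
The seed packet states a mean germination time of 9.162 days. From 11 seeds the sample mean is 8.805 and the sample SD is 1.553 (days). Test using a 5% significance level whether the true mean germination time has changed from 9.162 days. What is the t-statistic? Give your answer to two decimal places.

H0: μ = 9.162; H1: μ ≠ 9.162 (one-sample t-test, two-sided).
t = (x̄ − μ₀)/(s/√n) = (8.805 − 9.162)/(1.553/√11) = -0.76
df = n − 1 = 10
Two-sided p-value ≈ 0.463
Since p ≈ 0.463 > α = 0.05, fail to reject H0; the data do not provide sufficient evidence against H0.

-0.76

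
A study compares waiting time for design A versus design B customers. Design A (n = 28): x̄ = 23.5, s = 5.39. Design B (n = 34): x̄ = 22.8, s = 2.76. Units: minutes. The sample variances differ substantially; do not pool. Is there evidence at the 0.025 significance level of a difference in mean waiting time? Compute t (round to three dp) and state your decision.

t = 0.623; fail to reject H0

Let group 1 = design A, group 2 = design B. H0: μ_1 = μ_2; H1: μ_1 ≠ μ_2 (Welch's two-sample t-test, two-sided).
t = (x̄_1 − x̄_2)/√(s_1²/n_1 + s_2²/n_2) = (23.5 − 22.8)/√(5.39²/28 + 2.76²/34) = 0.623
Welch–Satterthwaite df ≈ 38.45
Two-sided p-value ≈ 0.537
Since p ≈ 0.537 > α = 0.025, fail to reject H0; the data do not provide sufficient evidence against H0.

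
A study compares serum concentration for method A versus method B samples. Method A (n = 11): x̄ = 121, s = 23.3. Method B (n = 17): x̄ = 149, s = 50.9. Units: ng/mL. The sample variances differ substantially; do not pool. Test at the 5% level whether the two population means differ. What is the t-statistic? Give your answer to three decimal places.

-1.971

Let group 1 = method A, group 2 = method B. H0: μ_1 = μ_2; H1: μ_1 ≠ μ_2 (Welch's two-sample t-test, two-sided).
t = (x̄_1 − x̄_2)/√(s_1²/n_1 + s_2²/n_2) = (121 − 149)/√(23.3²/11 + 50.9²/17) = -1.971
Welch–Satterthwaite df ≈ 24.01
Two-sided p-value ≈ 0.0603
Since p ≈ 0.0603 > α = 0.05, fail to reject H0; the data do not provide sufficient evidence against H0.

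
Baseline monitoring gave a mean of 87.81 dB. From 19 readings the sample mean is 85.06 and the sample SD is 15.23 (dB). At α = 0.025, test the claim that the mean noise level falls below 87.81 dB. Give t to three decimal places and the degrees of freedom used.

H0: μ = 87.81; H1: μ < 87.81 (one-sample t-test, left-tailed).
t = (x̄ − μ₀)/(s/√n) = (85.06 − 87.81)/(15.23/√19) = -0.787
df = n − 1 = 18
p-value = P(T ≤ -0.787) ≈ 0.2207
Since p ≈ 0.2207 > α = 0.025, fail to reject H0; the evidence is not statistically significant.

t = -0.787, df = 18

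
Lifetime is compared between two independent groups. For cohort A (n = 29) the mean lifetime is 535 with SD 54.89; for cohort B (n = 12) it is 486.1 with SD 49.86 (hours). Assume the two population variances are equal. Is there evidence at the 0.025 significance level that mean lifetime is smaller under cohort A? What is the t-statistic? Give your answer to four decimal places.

Let group 1 = cohort A, group 2 = cohort B. H0: μ_1 = μ_2; H1: μ_1 < μ_2 (two-sample pooled-variance t-test, left-tailed).
s_p² = [(29−1)·54.89² + (12−1)·49.86²]/(29+12−2) = 2864.3
t = (535 − 486.1)/√[2864.3·(1/29 + 1/12)] = 2.6619
df = n₁ + n₂ − 2 = 39
p-value = P(T ≤ 2.6619) ≈ 0.994
Since p ≈ 0.994 > α = 0.025, fail to reject H0; the evidence is not statistically significant.

2.6619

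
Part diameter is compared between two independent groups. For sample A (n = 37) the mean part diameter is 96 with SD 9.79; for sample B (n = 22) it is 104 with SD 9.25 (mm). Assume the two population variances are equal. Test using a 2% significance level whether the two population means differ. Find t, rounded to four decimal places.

Let group 1 = sample A, group 2 = sample B. H0: μ_1 = μ_2; H1: μ_1 ≠ μ_2 (two-sample pooled-variance t-test, two-sided).
s_p² = [(37−1)·9.79² + (22−1)·9.25²]/(37+22−2) = 92.0561
t = (96 − 104)/√[92.0561·(1/37 + 1/22)] = -3.0971
df = n₁ + n₂ − 2 = 57
Two-sided p-value ≈ 0.0030
Since p ≈ 0.0030 < α = 0.02, reject H0; the data support H1.

-3.0971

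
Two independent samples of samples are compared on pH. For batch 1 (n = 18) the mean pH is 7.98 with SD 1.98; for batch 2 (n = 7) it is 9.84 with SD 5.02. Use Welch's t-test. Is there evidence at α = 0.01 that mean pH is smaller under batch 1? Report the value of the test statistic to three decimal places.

Let group 1 = batch 1, group 2 = batch 2. H0: μ_1 = μ_2; H1: μ_1 < μ_2 (Welch's two-sample t-test, left-tailed).
t = (x̄_1 − x̄_2)/√(s_1²/n_1 + s_2²/n_2) = (7.98 − 9.84)/√(1.98²/18 + 5.02²/7) = -0.952
Welch–Satterthwaite df ≈ 6.74
p-value = P(T ≤ -0.952) ≈ 0.187
Since p ≈ 0.187 > α = 0.01, fail to reject H0; the data do not provide sufficient evidence against H0.

-0.952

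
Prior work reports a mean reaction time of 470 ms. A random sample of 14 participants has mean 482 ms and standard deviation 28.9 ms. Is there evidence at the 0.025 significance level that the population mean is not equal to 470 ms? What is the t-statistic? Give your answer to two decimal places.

H0: μ = 470; H1: μ ≠ 470 (one-sample t-test, two-sided).
t = (x̄ − μ₀)/(s/√n) = (482 − 470)/(28.9/√14) = 1.55
df = n − 1 = 13
Two-sided p-value ≈ 0.1443
Since p ≈ 0.1443 > α = 0.025, fail to reject H0; the data do not provide sufficient evidence against H0.

1.55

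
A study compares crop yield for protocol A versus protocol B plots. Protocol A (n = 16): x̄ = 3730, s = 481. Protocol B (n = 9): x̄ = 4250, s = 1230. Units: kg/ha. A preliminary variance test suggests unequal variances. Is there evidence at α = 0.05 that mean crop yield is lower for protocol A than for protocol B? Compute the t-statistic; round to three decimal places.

Let group 1 = protocol A, group 2 = protocol B. H0: μ_1 = μ_2; H1: μ_1 < μ_2 (Welch's two-sample t-test, left-tailed).
t = (x̄_1 − x̄_2)/√(s_1²/n_1 + s_2²/n_2) = (3730 − 4250)/√(481²/16 + 1230²/9) = -1.217
Welch–Satterthwaite df ≈ 9.40
p-value = P(T ≤ -1.217) ≈ 0.1266
Since p ≈ 0.1266 > α = 0.05, fail to reject H0; the evidence is not statistically significant.

-1.217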